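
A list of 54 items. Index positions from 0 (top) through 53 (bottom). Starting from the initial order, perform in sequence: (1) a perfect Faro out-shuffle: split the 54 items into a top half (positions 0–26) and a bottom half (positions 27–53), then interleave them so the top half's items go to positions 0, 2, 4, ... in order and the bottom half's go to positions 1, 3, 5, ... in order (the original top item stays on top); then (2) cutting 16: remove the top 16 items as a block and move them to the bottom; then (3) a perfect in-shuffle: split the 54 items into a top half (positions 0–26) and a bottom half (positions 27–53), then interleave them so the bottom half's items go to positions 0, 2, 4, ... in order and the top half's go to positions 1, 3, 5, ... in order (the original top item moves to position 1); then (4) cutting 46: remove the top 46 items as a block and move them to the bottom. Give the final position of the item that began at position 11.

21

Track the item from position 11 forward through each operation:
  after op 1 (out-shuffle): 11 → 22
  after op 2 (cut 16): 22 → 6
  after op 3 (in-shuffle): 6 → 13
  after op 4 (cut 46): 13 → 21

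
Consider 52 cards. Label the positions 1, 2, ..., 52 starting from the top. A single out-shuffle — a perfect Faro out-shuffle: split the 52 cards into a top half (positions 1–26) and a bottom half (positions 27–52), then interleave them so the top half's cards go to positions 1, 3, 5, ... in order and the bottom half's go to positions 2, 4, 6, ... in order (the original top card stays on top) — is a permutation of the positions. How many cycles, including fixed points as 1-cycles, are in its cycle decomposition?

9

Trace each unvisited position around until it returns:
(1) (2 3 5 9 17 33 14 27) (4 7 13 25 49 46 40 28) (6 11 21 41 30 8 15 29) (10 19 37 22 43 34 16 31) (12 23 45 38 24 47 42 32) (18 35) (20 39 26 51 50 48 44 36) ... plus 1 more
9 cycles in total.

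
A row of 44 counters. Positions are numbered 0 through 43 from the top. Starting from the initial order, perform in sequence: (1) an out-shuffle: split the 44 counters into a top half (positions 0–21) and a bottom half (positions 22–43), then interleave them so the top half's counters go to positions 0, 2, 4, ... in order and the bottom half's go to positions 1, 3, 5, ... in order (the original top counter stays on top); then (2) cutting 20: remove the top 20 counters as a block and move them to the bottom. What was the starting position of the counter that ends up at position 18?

Undo the operations in reverse order, starting from position 18:
  undo op 2 (cut 20): 18 ← 38
  undo op 1 (out-shuffle, from top half): 38 ← 19
So the counter at position 18 came from original position 19.

19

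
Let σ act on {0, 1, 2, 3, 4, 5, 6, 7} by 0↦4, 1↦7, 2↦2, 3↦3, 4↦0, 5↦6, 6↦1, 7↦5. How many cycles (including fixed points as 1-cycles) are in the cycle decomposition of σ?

4

Cycle decomposition: (0 4) (1 7 5 6) (2) (3).
4 cycles.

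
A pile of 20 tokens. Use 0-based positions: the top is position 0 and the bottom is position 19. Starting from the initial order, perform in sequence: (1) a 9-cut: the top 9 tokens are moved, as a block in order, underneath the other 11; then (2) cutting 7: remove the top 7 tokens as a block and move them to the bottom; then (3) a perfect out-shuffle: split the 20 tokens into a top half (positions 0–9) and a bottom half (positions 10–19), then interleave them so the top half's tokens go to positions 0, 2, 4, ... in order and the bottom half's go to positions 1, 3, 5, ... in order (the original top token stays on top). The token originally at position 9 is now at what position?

7

Track the token from position 9 forward through each operation:
  after op 1 (cut 9): 9 → 0
  after op 2 (cut 7): 0 → 13
  after op 3 (out-shuffle): 13 → 7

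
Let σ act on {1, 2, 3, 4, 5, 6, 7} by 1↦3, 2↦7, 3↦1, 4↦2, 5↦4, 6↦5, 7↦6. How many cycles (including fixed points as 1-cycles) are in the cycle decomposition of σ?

2

Cycle decomposition: (1 3) (2 7 6 5 4).
2 cycles.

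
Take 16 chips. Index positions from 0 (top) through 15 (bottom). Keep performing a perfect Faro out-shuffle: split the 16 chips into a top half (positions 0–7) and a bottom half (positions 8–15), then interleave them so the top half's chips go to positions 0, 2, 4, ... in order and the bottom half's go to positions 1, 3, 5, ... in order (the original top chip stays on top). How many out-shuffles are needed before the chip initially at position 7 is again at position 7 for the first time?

4

Follow position 7 under repeated out-shuffles:
7 → 14 → 13 → 11 → 7
It first returns after 4 out-shuffles.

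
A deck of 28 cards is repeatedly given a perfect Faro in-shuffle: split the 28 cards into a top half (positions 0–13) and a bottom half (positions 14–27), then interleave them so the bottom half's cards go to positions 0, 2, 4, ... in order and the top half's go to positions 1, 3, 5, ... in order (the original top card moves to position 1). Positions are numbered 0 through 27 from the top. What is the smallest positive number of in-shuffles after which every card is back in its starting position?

28

The in-shuffle permutes the 28 positions with cycle lengths [28].
Every card is home exactly when every cycle has completed a whole number of laps, i.e. after lcm(28) = 28 in-shuffles.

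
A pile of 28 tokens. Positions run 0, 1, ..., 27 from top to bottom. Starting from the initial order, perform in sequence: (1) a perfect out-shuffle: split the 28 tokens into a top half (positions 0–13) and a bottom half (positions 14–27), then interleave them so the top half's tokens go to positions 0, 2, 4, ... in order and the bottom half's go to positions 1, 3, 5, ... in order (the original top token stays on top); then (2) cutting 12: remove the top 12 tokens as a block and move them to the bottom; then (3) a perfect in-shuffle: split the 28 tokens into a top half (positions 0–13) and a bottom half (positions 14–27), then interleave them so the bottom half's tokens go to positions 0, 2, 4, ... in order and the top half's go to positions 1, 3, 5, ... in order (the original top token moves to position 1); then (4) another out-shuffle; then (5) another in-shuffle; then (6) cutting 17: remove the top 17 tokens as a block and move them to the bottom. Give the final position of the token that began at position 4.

Track the token from position 4 forward through each operation:
  after op 1 (out-shuffle): 4 → 8
  after op 2 (cut 12): 8 → 24
  after op 3 (in-shuffle): 24 → 20
  after op 4 (out-shuffle): 20 → 13
  after op 5 (in-shuffle): 13 → 27
  after op 6 (cut 17): 27 → 10

10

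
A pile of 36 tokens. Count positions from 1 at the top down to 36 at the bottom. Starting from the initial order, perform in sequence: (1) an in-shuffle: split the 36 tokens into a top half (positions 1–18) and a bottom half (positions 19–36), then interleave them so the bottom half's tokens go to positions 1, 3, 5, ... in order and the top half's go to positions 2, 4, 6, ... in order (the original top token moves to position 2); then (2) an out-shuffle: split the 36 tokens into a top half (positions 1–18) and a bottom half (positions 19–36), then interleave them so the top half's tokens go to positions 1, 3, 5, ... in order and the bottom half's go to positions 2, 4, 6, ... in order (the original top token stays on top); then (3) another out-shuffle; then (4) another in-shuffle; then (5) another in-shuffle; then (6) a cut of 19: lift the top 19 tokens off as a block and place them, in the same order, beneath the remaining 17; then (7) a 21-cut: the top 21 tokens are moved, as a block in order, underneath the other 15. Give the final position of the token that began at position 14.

Track the token from position 14 forward through each operation:
  after op 1 (in-shuffle): 14 → 28
  after op 2 (out-shuffle): 28 → 20
  after op 3 (out-shuffle): 20 → 4
  after op 4 (in-shuffle): 4 → 8
  after op 5 (in-shuffle): 8 → 16
  after op 6 (cut 19): 16 → 33
  after op 7 (cut 21): 33 → 12

12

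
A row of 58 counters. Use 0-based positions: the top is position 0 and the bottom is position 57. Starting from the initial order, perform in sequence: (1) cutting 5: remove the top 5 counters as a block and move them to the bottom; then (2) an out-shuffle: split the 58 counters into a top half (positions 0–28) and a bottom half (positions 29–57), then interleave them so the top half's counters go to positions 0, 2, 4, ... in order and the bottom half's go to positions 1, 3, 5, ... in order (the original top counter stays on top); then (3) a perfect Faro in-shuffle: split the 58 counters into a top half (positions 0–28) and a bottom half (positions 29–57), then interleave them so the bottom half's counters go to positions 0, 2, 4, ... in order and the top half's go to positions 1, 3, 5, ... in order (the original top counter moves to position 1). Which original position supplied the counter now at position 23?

39

Undo the operations in reverse order, starting from position 23:
  undo op 3 (in-shuffle, from top half): 23 ← 11
  undo op 2 (out-shuffle, from bottom half): 11 ← 34
  undo op 1 (cut 5): 34 ← 39
So the counter at position 23 came from original position 39.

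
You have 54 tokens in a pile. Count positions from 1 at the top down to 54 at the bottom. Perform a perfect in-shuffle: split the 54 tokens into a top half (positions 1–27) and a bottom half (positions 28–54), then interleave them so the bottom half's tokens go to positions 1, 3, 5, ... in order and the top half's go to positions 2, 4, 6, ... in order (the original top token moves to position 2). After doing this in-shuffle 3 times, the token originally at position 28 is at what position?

4

Track the token's position through each in-shuffle:
28 → 1 → 2 → 4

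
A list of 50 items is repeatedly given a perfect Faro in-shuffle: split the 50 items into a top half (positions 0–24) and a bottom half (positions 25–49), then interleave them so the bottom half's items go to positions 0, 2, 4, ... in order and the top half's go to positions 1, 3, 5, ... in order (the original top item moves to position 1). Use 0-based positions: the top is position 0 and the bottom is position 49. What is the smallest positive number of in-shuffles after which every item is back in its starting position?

The in-shuffle permutes the 50 positions with cycle lengths [2, 8, 8, 8, 8, 8, 8].
Every item is home exactly when every cycle has completed a whole number of laps, i.e. after lcm(2, 8) = 8 in-shuffles.

8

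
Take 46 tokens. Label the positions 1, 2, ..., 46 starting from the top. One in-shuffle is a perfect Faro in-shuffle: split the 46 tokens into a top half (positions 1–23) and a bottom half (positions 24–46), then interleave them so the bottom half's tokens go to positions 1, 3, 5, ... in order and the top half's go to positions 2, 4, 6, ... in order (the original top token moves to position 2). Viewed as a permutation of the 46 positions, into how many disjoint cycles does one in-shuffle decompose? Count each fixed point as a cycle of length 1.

2

Trace each unvisited position around until it returns:
(1 2 4 8 16 32 ... len 23) (5 10 20 40 33 19 ... len 23)
2 cycles in total.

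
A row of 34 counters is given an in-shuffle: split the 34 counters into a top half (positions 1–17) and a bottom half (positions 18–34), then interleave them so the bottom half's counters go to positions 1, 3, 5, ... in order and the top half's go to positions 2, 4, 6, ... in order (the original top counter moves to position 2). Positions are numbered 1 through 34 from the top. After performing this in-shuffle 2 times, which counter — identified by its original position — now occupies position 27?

33

Work backwards from position 27, undoing one in-shuffle at a time:
27 ← 31 ← 33
So the counter now at position 27 started at position 33.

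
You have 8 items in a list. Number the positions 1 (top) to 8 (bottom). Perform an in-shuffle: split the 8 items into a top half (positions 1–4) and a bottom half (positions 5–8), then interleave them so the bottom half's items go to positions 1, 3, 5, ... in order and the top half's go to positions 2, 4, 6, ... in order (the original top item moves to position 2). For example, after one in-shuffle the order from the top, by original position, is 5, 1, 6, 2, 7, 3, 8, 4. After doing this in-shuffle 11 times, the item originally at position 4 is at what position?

Track the item's position through each in-shuffle:
4 → 8 → 7 → 5 → 1 → 2 → 4 → 8 → 7 → 5 → 1 → 2

2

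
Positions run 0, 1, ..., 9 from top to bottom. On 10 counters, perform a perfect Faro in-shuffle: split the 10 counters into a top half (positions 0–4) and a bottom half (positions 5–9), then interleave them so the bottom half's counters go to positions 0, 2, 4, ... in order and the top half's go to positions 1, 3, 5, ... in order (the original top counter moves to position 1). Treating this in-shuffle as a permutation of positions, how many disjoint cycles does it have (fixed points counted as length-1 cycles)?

1

Trace each unvisited position around until it returns:
(0 1 3 7 4 9 8 6 2 5)
1 cycle in total.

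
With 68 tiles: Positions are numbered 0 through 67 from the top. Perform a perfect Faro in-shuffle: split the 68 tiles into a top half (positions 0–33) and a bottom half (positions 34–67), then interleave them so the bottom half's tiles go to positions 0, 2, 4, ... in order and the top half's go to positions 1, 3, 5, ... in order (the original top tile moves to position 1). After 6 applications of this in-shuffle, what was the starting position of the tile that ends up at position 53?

2

Work backwards from position 53, undoing one in-shuffle at a time:
53 ← 26 ← 47 ← 23 ← 11 ← 5 ← 2
So the tile now at position 53 started at position 2.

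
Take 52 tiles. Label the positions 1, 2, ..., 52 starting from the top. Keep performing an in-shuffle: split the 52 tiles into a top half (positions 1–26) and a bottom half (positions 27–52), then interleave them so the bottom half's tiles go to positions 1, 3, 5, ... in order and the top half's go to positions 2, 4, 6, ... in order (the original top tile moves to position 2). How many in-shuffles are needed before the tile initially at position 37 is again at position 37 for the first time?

52

Follow position 37 under repeated in-shuffles:
37 → 21 → 42 → 31 → 9 → 18 → 36 → 19 → ... → 37 (length 52)
It first returns after 52 in-shuffles.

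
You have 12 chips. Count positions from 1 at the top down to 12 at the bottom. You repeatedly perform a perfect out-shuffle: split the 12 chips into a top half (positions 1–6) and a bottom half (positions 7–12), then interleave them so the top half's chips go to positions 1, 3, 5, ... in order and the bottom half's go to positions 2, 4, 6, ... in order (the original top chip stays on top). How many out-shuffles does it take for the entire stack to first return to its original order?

10

The out-shuffle permutes the 12 positions with cycle lengths [1, 1, 10].
Every chip is home exactly when every cycle has completed a whole number of laps, i.e. after lcm(1, 10) = 10 out-shuffles.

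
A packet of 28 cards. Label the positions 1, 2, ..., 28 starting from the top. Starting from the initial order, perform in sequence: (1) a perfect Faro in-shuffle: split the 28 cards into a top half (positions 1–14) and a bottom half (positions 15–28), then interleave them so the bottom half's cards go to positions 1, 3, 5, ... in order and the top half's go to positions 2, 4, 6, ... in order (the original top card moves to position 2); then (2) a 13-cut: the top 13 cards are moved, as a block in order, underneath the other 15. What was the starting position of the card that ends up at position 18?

16

Undo the operations in reverse order, starting from position 18:
  undo op 2 (cut 13): 18 ← 3
  undo op 1 (in-shuffle, from bottom half): 3 ← 16
So the card at position 18 came from original position 16.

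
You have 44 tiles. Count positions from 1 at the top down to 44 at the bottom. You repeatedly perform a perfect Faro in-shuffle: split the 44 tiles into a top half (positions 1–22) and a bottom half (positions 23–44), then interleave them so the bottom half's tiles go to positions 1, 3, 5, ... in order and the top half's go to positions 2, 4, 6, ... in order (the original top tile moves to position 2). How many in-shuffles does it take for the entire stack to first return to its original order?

12

The in-shuffle permutes the 44 positions with cycle lengths [2, 4, 4, 4, 6, 12, 12].
Every tile is home exactly when every cycle has completed a whole number of laps, i.e. after lcm(2, 4, 6, 12) = 12 in-shuffles.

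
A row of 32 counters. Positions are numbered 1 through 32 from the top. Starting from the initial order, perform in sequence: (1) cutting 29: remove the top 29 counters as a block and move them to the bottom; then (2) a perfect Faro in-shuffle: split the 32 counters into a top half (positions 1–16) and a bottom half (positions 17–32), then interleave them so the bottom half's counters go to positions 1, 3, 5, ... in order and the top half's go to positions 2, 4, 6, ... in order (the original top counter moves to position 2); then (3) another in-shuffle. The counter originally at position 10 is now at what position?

19

Track the counter from position 10 forward through each operation:
  after op 1 (cut 29): 10 → 13
  after op 2 (in-shuffle): 13 → 26
  after op 3 (in-shuffle): 26 → 19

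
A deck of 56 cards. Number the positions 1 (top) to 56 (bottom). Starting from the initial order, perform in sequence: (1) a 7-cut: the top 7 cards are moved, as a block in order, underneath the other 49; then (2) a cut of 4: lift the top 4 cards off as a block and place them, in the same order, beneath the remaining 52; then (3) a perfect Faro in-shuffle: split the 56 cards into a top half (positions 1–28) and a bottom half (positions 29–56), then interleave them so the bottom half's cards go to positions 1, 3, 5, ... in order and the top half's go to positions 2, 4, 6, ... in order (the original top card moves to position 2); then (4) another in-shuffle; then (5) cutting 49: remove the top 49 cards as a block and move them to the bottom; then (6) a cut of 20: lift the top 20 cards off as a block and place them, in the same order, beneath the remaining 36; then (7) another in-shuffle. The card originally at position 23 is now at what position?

13

Track the card from position 23 forward through each operation:
  after op 1 (cut 7): 23 → 16
  after op 2 (cut 4): 16 → 12
  after op 3 (in-shuffle): 12 → 24
  after op 4 (in-shuffle): 24 → 48
  after op 5 (cut 49): 48 → 55
  after op 6 (cut 20): 55 → 35
  after op 7 (in-shuffle): 35 → 13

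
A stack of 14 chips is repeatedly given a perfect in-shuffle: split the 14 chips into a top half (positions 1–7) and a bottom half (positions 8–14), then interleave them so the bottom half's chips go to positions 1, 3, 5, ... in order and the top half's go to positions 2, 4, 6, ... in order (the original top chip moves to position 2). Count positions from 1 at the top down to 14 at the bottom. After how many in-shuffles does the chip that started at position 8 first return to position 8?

Follow position 8 under repeated in-shuffles:
8 → 1 → 2 → 4 → 8
It first returns after 4 in-shuffles.

4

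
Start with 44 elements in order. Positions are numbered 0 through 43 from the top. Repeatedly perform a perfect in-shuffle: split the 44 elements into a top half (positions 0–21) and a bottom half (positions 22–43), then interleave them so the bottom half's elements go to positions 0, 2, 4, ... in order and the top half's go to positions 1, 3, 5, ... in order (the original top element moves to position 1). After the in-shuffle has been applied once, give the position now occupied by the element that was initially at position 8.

17

Track the element's position through each in-shuffle:
8 → 17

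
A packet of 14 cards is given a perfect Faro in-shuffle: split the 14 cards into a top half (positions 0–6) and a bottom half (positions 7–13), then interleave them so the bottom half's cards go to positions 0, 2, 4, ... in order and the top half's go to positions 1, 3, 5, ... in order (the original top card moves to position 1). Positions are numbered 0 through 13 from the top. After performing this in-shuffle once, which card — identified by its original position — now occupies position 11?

Work backwards from position 11, undoing one in-shuffle at a time:
11 ← 5
So the card now at position 11 started at position 5.

5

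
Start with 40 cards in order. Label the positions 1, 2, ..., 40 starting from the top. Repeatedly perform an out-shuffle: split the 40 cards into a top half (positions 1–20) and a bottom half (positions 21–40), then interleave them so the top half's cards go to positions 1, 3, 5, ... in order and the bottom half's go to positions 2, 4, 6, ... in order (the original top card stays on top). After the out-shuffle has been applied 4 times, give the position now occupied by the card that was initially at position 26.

11

Track the card's position through each out-shuffle:
26 → 12 → 23 → 6 → 11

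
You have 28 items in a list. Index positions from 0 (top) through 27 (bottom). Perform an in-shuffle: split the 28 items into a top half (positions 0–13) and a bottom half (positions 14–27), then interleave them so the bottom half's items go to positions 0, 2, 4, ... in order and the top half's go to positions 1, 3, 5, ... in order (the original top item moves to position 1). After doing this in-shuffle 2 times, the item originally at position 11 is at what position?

Track the item's position through each in-shuffle:
11 → 23 → 18

18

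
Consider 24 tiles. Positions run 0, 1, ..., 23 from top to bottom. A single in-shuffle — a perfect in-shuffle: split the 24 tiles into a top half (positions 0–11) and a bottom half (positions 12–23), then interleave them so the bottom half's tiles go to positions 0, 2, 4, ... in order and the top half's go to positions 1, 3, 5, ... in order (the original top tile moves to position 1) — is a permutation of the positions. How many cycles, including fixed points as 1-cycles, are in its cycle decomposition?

2

Trace each unvisited position around until it returns:
(0 1 3 7 15 6 ... len 20) (4 9 19 14)
2 cycles in total.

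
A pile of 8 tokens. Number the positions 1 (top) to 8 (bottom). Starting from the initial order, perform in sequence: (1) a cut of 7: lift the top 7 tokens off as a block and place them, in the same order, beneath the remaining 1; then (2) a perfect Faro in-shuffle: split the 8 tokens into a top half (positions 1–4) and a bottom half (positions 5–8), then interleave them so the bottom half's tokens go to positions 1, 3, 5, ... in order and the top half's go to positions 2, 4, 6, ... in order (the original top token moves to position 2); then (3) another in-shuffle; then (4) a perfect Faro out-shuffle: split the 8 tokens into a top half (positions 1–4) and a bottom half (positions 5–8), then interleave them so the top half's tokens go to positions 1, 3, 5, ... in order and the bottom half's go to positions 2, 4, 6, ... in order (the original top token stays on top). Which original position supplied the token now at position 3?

Undo the operations in reverse order, starting from position 3:
  undo op 4 (out-shuffle, from top half): 3 ← 2
  undo op 3 (in-shuffle, from top half): 2 ← 1
  undo op 2 (in-shuffle, from bottom half): 1 ← 5
  undo op 1 (cut 7): 5 ← 4
So the token at position 3 came from original position 4.

4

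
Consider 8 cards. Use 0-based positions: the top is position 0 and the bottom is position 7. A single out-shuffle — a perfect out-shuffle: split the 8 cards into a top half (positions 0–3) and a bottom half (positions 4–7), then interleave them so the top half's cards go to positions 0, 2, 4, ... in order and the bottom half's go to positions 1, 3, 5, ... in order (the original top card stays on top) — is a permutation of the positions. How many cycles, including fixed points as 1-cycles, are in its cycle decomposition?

4

Trace each unvisited position around until it returns:
(0) (1 2 4) (3 6 5) (7)
4 cycles in total.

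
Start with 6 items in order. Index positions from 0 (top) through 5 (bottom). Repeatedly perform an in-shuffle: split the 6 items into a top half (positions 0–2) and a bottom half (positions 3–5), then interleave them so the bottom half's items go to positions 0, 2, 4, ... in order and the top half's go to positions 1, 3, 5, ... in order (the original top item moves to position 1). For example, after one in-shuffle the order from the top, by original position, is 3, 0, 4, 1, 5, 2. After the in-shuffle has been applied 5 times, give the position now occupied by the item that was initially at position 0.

Track the item's position through each in-shuffle:
0 → 1 → 3 → 0 → 1 → 3

3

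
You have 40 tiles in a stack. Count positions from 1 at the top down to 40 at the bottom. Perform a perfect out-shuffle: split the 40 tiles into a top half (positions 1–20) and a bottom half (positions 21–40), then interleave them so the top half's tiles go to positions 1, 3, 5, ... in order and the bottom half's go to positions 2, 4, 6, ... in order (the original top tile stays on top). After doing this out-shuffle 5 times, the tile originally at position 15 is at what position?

Track the tile's position through each out-shuffle:
15 → 29 → 18 → 35 → 30 → 20

20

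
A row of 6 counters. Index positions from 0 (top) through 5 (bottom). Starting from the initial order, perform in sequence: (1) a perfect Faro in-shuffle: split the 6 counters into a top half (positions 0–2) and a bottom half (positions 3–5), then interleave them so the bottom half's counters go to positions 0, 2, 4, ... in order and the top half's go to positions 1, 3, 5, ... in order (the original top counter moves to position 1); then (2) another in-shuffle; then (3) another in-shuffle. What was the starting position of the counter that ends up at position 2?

Undo the operations in reverse order, starting from position 2:
  undo op 3 (in-shuffle, from bottom half): 2 ← 4
  undo op 2 (in-shuffle, from bottom half): 4 ← 5
  undo op 1 (in-shuffle, from top half): 5 ← 2
So the counter at position 2 came from original position 2.

2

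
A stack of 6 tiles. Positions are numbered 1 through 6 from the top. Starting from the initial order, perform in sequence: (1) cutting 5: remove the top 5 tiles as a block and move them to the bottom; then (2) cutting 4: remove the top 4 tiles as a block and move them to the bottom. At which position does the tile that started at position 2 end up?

5

Track the tile from position 2 forward through each operation:
  after op 1 (cut 5): 2 → 3
  after op 2 (cut 4): 3 → 5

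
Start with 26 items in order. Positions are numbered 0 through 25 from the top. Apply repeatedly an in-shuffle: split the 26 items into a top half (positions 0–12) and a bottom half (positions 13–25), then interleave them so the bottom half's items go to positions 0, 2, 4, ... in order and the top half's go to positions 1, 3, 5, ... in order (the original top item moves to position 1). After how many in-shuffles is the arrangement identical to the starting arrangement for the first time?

18

The in-shuffle permutes the 26 positions with cycle lengths [2, 6, 18].
Every item is home exactly when every cycle has completed a whole number of laps, i.e. after lcm(2, 6, 18) = 18 in-shuffles.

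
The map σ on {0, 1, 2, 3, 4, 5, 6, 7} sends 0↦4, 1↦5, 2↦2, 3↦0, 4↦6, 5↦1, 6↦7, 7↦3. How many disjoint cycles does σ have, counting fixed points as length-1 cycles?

Cycle decomposition: (0 4 6 7 3) (1 5) (2).
3 cycles.

3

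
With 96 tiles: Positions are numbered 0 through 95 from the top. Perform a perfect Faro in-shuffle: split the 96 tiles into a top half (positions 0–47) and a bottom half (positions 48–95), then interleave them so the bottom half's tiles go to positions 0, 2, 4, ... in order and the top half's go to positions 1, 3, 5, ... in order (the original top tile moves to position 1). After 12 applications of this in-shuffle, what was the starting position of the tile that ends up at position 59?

37

Work backwards from position 59, undoing one in-shuffle at a time:
59 ← 29 ← 14 ← 55 ← 27 ← 13 ← 6 ← 51 ← 25 ← 12 ← 54 ← 75 ← 37
So the tile now at position 59 started at position 37.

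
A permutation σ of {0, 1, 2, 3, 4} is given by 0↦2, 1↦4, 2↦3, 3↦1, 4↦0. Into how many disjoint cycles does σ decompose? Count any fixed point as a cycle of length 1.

1

Cycle decomposition: (0 2 3 1 4).
1 cycle.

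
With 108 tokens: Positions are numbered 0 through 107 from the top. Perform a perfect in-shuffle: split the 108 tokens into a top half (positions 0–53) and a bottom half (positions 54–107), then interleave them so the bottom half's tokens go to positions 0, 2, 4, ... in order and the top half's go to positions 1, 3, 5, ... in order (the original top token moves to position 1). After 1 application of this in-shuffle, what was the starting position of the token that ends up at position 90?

Work backwards from position 90, undoing one in-shuffle at a time:
90 ← 99
So the token now at position 90 started at position 99.

99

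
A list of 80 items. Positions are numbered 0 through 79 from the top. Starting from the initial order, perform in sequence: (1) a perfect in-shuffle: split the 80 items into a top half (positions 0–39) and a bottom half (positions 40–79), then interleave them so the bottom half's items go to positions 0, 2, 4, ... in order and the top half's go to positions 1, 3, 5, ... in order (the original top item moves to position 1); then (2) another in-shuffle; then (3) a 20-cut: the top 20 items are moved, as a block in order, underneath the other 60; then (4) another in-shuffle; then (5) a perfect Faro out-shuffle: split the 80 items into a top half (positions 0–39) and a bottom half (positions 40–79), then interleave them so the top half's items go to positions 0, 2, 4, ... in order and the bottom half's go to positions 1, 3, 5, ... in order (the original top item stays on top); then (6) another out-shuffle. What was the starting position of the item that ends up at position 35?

23

Undo the operations in reverse order, starting from position 35:
  undo op 6 (out-shuffle, from bottom half): 35 ← 57
  undo op 5 (out-shuffle, from bottom half): 57 ← 68
  undo op 4 (in-shuffle, from bottom half): 68 ← 74
  undo op 3 (cut 20): 74 ← 14
  undo op 2 (in-shuffle, from bottom half): 14 ← 47
  undo op 1 (in-shuffle, from top half): 47 ← 23
So the item at position 35 came from original position 23.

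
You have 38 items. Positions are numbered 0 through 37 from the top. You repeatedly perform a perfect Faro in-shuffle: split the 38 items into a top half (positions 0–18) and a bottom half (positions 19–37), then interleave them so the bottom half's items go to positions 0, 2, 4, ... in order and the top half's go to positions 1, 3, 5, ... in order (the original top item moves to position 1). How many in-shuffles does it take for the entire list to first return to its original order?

12

The in-shuffle permutes the 38 positions with cycle lengths [2, 12, 12, 12].
Every item is home exactly when every cycle has completed a whole number of laps, i.e. after lcm(2, 12) = 12 in-shuffles.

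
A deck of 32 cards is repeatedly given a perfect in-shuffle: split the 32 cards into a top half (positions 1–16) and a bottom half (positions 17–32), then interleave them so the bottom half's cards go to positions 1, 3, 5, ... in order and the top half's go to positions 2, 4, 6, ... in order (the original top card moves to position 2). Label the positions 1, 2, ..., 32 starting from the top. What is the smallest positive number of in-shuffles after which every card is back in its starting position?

10

The in-shuffle permutes the 32 positions with cycle lengths [2, 10, 10, 10].
Every card is home exactly when every cycle has completed a whole number of laps, i.e. after lcm(2, 10) = 10 in-shuffles.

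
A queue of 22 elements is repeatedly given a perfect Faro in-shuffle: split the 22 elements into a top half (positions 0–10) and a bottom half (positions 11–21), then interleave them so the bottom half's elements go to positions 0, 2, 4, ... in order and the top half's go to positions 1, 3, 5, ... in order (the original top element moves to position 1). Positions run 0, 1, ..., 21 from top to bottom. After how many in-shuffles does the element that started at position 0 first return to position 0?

11

Follow position 0 under repeated in-shuffles:
0 → 1 → 3 → 7 → 15 → 8 → 17 → 12 → 2 → 5 → 11 → 0
It first returns after 11 in-shuffles.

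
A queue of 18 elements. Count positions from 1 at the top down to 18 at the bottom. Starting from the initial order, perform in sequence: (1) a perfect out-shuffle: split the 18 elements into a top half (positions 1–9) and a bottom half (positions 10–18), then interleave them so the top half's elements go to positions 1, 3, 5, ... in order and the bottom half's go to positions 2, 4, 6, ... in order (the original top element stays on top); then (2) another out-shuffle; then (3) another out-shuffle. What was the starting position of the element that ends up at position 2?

16

Undo the operations in reverse order, starting from position 2:
  undo op 3 (out-shuffle, from bottom half): 2 ← 10
  undo op 2 (out-shuffle, from bottom half): 10 ← 14
  undo op 1 (out-shuffle, from bottom half): 14 ← 16
So the element at position 2 came from original position 16.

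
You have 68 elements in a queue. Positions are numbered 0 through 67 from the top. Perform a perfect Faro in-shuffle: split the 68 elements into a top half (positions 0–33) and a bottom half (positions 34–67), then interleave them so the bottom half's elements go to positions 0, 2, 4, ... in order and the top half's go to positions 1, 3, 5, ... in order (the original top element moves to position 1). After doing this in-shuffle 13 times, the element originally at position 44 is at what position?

Track position through each in-shuffle: 44 → 20 → 41 → 14 → 29 → ... (continuing for 13 shuffles total) → 41.

41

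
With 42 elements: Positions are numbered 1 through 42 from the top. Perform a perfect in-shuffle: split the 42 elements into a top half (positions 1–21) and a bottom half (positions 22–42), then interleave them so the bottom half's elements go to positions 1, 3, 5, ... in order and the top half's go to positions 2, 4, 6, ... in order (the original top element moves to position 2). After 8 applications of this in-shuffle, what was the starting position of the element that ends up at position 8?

Work backwards from position 8, undoing one in-shuffle at a time:
8 ← 4 ← 2 ← 1 ← 22 ← 11 ← 27 ← 35 ← 39
So the element now at position 8 started at position 39.

39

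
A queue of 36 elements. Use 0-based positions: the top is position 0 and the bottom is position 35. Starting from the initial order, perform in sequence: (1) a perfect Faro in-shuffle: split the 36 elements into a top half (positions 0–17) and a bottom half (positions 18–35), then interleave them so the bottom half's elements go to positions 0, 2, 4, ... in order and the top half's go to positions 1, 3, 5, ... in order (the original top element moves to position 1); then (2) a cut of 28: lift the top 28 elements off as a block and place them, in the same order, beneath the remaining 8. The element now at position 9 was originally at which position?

Undo the operations in reverse order, starting from position 9:
  undo op 2 (cut 28): 9 ← 1
  undo op 1 (in-shuffle, from top half): 1 ← 0
So the element at position 9 came from original position 0.

0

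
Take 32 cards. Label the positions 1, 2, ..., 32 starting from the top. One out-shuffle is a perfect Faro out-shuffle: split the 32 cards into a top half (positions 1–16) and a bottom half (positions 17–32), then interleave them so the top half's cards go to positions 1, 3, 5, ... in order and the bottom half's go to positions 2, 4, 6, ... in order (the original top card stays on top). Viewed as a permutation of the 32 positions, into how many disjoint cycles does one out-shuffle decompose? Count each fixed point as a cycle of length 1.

8

Trace each unvisited position around until it returns:
(1) (2 3 5 9 17) (4 7 13 25 18) (6 11 21 10 19) (8 15 29 26 20) (12 23 14 27 22) (16 31 30 28 24) (32)
8 cycles in total.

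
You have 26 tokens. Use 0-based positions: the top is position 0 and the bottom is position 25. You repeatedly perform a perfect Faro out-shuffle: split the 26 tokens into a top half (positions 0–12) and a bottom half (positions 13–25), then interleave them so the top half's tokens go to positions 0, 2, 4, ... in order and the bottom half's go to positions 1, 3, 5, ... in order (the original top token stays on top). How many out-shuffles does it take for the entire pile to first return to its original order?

The out-shuffle permutes the 26 positions with cycle lengths [1, 1, 4, 20].
Every token is home exactly when every cycle has completed a whole number of laps, i.e. after lcm(1, 4, 20) = 20 out-shuffles.

20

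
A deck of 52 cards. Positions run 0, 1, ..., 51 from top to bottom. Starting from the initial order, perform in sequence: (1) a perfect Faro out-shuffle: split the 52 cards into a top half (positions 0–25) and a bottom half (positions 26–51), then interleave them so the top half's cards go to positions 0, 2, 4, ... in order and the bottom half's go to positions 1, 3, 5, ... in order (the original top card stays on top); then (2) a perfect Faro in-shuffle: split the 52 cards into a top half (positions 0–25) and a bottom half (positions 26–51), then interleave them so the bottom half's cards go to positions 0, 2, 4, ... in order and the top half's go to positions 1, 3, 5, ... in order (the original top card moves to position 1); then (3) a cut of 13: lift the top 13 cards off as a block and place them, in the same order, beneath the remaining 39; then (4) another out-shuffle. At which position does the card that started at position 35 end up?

Track the card from position 35 forward through each operation:
  after op 1 (out-shuffle): 35 → 19
  after op 2 (in-shuffle): 19 → 39
  after op 3 (cut 13): 39 → 26
  after op 4 (out-shuffle): 26 → 1

1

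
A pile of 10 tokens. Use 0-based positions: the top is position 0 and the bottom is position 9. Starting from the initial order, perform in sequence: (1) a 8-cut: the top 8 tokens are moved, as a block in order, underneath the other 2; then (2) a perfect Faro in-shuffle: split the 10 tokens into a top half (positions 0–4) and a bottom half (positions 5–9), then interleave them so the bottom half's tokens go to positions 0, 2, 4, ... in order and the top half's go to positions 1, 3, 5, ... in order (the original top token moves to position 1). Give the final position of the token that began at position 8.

1

Track the token from position 8 forward through each operation:
  after op 1 (cut 8): 8 → 0
  after op 2 (in-shuffle): 0 → 1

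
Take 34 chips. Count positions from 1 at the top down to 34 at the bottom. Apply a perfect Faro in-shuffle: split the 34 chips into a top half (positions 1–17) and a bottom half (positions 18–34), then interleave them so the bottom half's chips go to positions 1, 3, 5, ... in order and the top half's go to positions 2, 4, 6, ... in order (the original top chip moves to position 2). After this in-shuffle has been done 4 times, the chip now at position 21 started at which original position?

Work backwards from position 21, undoing one in-shuffle at a time:
21 ← 28 ← 14 ← 7 ← 21
So the chip now at position 21 started at position 21.

21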